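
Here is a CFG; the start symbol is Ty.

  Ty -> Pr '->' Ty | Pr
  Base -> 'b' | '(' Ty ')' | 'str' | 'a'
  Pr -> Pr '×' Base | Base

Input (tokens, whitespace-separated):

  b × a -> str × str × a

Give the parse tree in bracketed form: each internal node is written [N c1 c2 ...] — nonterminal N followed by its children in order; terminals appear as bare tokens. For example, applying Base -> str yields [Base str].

Ty
Pr -> Ty
Pr × Base -> Ty
Base × Base -> Ty
b × Base -> Ty
b × a -> Ty
b × a -> Pr
b × a -> Pr × Base
b × a -> Pr × Base × Base
b × a -> Base × Base × Base
b × a -> str × Base × Base
b × a -> str × str × Base
b × a -> str × str × a

[Ty [Pr [Pr [Base b]] × [Base a]] -> [Ty [Pr [Pr [Pr [Base str]] × [Base str]] × [Base a]]]]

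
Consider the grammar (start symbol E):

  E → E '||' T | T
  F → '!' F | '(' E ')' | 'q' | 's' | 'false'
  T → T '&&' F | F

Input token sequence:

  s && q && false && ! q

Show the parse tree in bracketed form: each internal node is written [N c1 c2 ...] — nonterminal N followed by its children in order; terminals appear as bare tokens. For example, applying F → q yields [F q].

E
T
T && F
T && F && F
T && F && F && F
F && F && F && F
s && F && F && F
s && q && F && F
s && q && false && F
s && q && false && ! F
s && q && false && ! q

[E [T [T [T [T [F s]] && [F q]] && [F false]] && [F ! [F q]]]]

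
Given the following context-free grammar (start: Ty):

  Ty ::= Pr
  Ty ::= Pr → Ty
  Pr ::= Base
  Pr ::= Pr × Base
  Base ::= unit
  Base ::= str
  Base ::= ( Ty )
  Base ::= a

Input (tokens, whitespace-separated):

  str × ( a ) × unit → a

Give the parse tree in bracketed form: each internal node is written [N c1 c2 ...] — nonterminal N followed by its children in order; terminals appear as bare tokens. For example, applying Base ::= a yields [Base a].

Ty
Pr → Ty
Pr × Base → Ty
Pr × Base × Base → Ty
Base × Base × Base → Ty
str × Base × Base → Ty
str × ( Ty ) × Base → Ty
str × ( Pr ) × Base → Ty
str × ( Base ) × Base → Ty
str × ( a ) × Base → Ty
str × ( a ) × unit → Ty
str × ( a ) × unit → Pr
str × ( a ) × unit → Base
str × ( a ) × unit → a

[Ty [Pr [Pr [Pr [Base str]] × [Base ( [Ty [Pr [Base a]]] )]] × [Base unit]] → [Ty [Pr [Base a]]]]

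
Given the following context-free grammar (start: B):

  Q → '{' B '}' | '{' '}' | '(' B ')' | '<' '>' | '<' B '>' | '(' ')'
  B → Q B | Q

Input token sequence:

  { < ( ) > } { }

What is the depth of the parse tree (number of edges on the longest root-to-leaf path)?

[B [Q { [B [Q < [B [Q ( )]] >]] }] [B [Q { }]]]

6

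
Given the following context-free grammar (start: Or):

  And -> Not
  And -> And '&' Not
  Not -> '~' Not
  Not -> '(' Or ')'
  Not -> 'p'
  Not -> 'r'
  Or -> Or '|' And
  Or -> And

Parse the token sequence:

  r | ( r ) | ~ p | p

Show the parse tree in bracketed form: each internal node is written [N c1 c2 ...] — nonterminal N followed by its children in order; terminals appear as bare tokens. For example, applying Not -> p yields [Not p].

[Or [Or [Or [Or [And [Not r]]] | [And [Not ( [Or [And [Not r]]] )]]] | [And [Not ~ [Not p]]]] | [And [Not p]]]

Or
Or | And
Or | And | And
Or | And | And | And
And | And | And | And
Not | And | And | And
r | And | And | And
r | Not | And | And
r | ( Or ) | And | And
r | ( And ) | And | And
r | ( Not ) | And | And
r | ( r ) | And | And
r | ( r ) | Not | And
r | ( r ) | ~ Not | And
r | ( r ) | ~ p | And
r | ( r ) | ~ p | Not
r | ( r ) | ~ p | p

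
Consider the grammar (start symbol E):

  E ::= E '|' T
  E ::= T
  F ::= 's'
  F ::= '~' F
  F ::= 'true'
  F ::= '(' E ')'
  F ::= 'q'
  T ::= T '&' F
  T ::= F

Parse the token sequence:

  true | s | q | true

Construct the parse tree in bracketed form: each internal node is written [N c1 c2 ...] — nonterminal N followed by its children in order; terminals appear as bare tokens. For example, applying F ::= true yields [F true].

[E [E [E [E [T [F true]]] | [T [F s]]] | [T [F q]]] | [T [F true]]]

E
E | T
E | T | T
E | T | T | T
T | T | T | T
F | T | T | T
true | T | T | T
true | F | T | T
true | s | T | T
true | s | F | T
true | s | q | T
true | s | q | F
true | s | q | true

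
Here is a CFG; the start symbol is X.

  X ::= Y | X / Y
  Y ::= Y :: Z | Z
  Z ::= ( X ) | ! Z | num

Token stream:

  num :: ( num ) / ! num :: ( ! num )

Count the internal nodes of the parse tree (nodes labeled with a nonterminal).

[X [X [Y [Y [Z num]] :: [Z ( [X [Y [Z num]]] )]]] / [Y [Y [Z ! [Z num]]] :: [Z ( [X [Y [Z ! [Z num]]]] )]]]

18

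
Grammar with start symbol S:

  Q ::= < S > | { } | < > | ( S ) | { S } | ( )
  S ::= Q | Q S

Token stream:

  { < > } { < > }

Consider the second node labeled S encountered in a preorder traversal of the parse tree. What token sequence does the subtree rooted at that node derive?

[S [Q { [S [Q < >]] }] [S [Q { [S [Q < >]] }]]]

< >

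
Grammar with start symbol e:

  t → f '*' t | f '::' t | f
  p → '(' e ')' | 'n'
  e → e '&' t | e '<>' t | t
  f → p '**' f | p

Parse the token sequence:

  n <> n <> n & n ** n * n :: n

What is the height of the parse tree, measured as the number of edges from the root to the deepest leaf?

[e [e [e [e [t [f [p n]]]] <> [t [f [p n]]]] <> [t [f [p n]]]] & [t [f [p n] ** [f [p n]]] * [t [f [p n]] :: [t [f [p n]]]]]]

7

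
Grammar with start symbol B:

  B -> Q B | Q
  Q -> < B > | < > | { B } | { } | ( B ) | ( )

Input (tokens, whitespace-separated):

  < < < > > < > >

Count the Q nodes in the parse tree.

[B [Q < [B [Q < [B [Q < >]] >] [B [Q < >]]] >]]

4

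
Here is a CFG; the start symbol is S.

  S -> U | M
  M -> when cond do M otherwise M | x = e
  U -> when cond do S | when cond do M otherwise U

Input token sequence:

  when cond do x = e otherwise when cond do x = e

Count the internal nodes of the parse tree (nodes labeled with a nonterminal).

6

[S [U when cond do [M x = e] otherwise [U when cond do [S [M x = e]]]]]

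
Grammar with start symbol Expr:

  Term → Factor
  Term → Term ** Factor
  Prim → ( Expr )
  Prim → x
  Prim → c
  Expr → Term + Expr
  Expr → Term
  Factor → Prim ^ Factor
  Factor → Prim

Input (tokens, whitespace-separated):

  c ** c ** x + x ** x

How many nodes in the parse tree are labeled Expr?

[Expr [Term [Term [Term [Factor [Prim c]]] ** [Factor [Prim c]]] ** [Factor [Prim x]]] + [Expr [Term [Term [Factor [Prim x]]] ** [Factor [Prim x]]]]]

2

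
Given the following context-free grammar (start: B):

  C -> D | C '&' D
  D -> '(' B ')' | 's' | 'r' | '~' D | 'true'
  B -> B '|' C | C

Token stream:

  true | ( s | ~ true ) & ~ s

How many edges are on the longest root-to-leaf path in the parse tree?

8

[B [B [C [D true]]] | [C [C [D ( [B [B [C [D s]]] | [C [D ~ [D true]]]] )]] & [D ~ [D s]]]]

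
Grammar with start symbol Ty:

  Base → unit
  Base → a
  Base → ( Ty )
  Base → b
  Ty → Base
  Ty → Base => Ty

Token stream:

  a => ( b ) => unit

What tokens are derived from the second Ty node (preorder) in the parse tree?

[Ty [Base a] => [Ty [Base ( [Ty [Base b]] )] => [Ty [Base unit]]]]

( b ) => unit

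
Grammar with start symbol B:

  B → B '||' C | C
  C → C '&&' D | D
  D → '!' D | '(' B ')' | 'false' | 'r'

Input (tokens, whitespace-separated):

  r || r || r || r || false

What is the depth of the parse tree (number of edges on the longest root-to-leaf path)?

[B [B [B [B [B [C [D r]]] || [C [D r]]] || [C [D r]]] || [C [D r]]] || [C [D false]]]

7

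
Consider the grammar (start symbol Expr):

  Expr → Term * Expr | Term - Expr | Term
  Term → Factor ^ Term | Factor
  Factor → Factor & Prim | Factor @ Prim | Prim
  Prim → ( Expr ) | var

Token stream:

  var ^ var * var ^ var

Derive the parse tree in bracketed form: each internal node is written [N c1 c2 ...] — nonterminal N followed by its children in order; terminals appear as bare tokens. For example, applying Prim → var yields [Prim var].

Expr
Term * Expr
Factor ^ Term * Expr
Prim ^ Term * Expr
var ^ Term * Expr
var ^ Factor * Expr
var ^ Prim * Expr
var ^ var * Expr
var ^ var * Term
var ^ var * Factor ^ Term
var ^ var * Prim ^ Term
var ^ var * var ^ Term
var ^ var * var ^ Factor
var ^ var * var ^ Prim
var ^ var * var ^ var

[Expr [Term [Factor [Prim var]] ^ [Term [Factor [Prim var]]]] * [Expr [Term [Factor [Prim var]] ^ [Term [Factor [Prim var]]]]]]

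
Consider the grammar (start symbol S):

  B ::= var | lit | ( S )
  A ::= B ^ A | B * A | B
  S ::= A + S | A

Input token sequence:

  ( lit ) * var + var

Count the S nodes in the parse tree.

3

[S [A [B ( [S [A [B lit]]] )] * [A [B var]]] + [S [A [B var]]]]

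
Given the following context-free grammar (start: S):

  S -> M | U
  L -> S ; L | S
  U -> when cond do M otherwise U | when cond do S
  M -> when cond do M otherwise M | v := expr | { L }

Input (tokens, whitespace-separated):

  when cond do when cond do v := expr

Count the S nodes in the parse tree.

[S [U when cond do [S [U when cond do [S [M v := expr]]]]]]

3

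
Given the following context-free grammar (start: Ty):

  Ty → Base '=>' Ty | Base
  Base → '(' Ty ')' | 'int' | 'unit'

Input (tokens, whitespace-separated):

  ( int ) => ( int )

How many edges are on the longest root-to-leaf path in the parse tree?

5

[Ty [Base ( [Ty [Base int]] )] => [Ty [Base ( [Ty [Base int]] )]]]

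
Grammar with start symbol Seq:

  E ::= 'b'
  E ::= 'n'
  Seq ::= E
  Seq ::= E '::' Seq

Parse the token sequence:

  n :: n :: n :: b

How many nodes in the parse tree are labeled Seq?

[Seq [E n] :: [Seq [E n] :: [Seq [E n] :: [Seq [E b]]]]]

4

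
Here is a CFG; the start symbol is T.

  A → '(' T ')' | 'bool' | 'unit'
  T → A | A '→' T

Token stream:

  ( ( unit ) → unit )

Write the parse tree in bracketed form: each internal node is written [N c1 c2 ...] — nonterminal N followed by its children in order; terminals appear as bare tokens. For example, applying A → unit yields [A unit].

[T [A ( [T [A ( [T [A unit]] )] → [T [A unit]]] )]]

T
A
( T )
( A → T )
( ( T ) → T )
( ( A ) → T )
( ( unit ) → T )
( ( unit ) → A )
( ( unit ) → unit )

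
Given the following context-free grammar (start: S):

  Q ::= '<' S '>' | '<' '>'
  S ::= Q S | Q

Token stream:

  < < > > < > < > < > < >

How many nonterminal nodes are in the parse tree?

[S [Q < [S [Q < >]] >] [S [Q < >] [S [Q < >] [S [Q < >] [S [Q < >]]]]]]

12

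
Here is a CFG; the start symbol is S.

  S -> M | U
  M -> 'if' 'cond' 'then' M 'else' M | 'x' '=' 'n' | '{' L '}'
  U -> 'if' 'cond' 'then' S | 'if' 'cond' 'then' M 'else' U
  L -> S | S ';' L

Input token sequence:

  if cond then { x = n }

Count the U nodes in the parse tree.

[S [U if cond then [S [M { [L [S [M x = n]]] }]]]]

1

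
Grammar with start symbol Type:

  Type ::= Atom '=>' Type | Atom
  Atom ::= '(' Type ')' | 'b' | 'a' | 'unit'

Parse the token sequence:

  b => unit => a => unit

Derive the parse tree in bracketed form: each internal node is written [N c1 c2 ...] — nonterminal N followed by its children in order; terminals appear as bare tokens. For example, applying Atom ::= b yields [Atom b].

Type
Atom => Type
b => Type
b => Atom => Type
b => unit => Type
b => unit => Atom => Type
b => unit => a => Type
b => unit => a => Atom
b => unit => a => unit

[Type [Atom b] => [Type [Atom unit] => [Type [Atom a] => [Type [Atom unit]]]]]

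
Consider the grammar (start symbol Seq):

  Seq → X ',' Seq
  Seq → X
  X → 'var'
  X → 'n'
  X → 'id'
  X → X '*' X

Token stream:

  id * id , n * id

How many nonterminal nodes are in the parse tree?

[Seq [X [X id] * [X id]] , [Seq [X [X n] * [X id]]]]

8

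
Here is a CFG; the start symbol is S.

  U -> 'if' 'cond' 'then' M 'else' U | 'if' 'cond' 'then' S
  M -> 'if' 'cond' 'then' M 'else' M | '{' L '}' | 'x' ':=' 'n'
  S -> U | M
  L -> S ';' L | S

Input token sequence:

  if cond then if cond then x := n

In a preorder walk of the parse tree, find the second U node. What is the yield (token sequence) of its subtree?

[S [U if cond then [S [U if cond then [S [M x := n]]]]]]

if cond then x := n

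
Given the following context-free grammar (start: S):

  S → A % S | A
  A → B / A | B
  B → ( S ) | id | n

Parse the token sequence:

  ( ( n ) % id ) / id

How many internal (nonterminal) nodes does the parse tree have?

[S [A [B ( [S [A [B ( [S [A [B n]]] )]] % [S [A [B id]]]] )] / [A [B id]]]]

14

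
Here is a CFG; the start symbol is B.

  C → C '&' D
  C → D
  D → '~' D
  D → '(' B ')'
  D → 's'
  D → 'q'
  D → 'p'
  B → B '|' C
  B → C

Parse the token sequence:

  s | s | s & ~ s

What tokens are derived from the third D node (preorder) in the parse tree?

[B [B [B [C [D s]]] | [C [D s]]] | [C [C [D s]] & [D ~ [D s]]]]

s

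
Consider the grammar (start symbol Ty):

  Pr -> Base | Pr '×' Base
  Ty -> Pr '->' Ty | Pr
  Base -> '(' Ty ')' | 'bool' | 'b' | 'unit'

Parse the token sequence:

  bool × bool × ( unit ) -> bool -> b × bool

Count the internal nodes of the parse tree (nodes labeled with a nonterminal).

[Ty [Pr [Pr [Pr [Base bool]] × [Base bool]] × [Base ( [Ty [Pr [Base unit]]] )]] -> [Ty [Pr [Base bool]] -> [Ty [Pr [Pr [Base b]] × [Base bool]]]]]

18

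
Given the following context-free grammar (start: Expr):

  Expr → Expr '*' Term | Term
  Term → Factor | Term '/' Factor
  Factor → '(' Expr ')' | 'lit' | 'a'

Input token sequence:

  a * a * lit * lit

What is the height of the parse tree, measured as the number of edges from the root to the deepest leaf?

[Expr [Expr [Expr [Expr [Term [Factor a]]] * [Term [Factor a]]] * [Term [Factor lit]]] * [Term [Factor lit]]]

6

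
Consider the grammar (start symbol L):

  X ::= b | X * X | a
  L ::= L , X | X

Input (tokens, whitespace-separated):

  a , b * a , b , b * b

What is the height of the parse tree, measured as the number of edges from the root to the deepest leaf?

[L [L [L [L [X a]] , [X [X b] * [X a]]] , [X b]] , [X [X b] * [X b]]]

5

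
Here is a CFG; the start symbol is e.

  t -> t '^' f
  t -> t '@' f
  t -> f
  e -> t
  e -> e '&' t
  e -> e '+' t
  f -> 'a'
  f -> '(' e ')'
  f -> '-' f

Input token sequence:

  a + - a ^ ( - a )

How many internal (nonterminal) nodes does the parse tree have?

[e [e [t [f a]]] + [t [t [f - [f a]]] ^ [f ( [e [t [f - [f a]]]] )]]]

13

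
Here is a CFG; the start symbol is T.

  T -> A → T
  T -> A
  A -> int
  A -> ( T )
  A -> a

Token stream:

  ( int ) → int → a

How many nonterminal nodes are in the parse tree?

[T [A ( [T [A int]] )] → [T [A int] → [T [A a]]]]

8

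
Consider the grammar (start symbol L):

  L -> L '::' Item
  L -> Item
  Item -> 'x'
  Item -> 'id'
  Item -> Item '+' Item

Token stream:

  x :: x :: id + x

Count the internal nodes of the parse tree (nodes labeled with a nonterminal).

8

[L [L [L [Item x]] :: [Item x]] :: [Item [Item id] + [Item x]]]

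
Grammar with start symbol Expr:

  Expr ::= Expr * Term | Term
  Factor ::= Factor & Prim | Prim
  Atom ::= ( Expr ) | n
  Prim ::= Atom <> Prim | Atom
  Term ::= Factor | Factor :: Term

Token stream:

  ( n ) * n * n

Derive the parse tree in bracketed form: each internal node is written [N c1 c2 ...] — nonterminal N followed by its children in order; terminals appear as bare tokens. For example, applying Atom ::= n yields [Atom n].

[Expr [Expr [Expr [Term [Factor [Prim [Atom ( [Expr [Term [Factor [Prim [Atom n]]]]] )]]]]] * [Term [Factor [Prim [Atom n]]]]] * [Term [Factor [Prim [Atom n]]]]]

Expr
Expr * Term
Expr * Term * Term
Term * Term * Term
Factor * Term * Term
Prim * Term * Term
Atom * Term * Term
( Expr ) * Term * Term
( Term ) * Term * Term
( Factor ) * Term * Term
( Prim ) * Term * Term
( Atom ) * Term * Term
( n ) * Term * Term
( n ) * Factor * Term
( n ) * Prim * Term
( n ) * Atom * Term
( n ) * n * Term
( n ) * n * Factor
( n ) * n * Prim
( n ) * n * Atom
( n ) * n * n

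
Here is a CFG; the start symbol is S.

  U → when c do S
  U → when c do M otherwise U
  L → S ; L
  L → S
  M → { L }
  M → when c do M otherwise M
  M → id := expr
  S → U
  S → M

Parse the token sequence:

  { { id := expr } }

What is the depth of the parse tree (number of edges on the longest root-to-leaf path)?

8

[S [M { [L [S [M { [L [S [M id := expr]]] }]]] }]]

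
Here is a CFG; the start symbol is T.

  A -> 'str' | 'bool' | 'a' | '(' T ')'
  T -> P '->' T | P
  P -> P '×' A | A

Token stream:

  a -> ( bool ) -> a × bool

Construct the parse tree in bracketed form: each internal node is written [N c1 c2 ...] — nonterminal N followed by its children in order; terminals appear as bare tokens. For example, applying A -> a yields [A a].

[T [P [A a]] -> [T [P [A ( [T [P [A bool]]] )]] -> [T [P [P [A a]] × [A bool]]]]]

T
P -> T
A -> T
a -> T
a -> P -> T
a -> A -> T
a -> ( T ) -> T
a -> ( P ) -> T
a -> ( A ) -> T
a -> ( bool ) -> T
a -> ( bool ) -> P
a -> ( bool ) -> P × A
a -> ( bool ) -> A × A
a -> ( bool ) -> a × A
a -> ( bool ) -> a × bool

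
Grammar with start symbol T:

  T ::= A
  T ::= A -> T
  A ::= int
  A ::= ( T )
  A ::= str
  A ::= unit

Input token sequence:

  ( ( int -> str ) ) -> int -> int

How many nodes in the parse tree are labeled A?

[T [A ( [T [A ( [T [A int] -> [T [A str]]] )]] )] -> [T [A int] -> [T [A int]]]]

6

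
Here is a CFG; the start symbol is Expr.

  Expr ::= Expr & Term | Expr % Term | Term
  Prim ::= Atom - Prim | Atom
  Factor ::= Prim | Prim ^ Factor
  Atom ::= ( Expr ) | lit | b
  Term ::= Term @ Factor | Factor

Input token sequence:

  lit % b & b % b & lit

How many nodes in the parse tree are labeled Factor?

5

[Expr [Expr [Expr [Expr [Expr [Term [Factor [Prim [Atom lit]]]]] % [Term [Factor [Prim [Atom b]]]]] & [Term [Factor [Prim [Atom b]]]]] % [Term [Factor [Prim [Atom b]]]]] & [Term [Factor [Prim [Atom lit]]]]]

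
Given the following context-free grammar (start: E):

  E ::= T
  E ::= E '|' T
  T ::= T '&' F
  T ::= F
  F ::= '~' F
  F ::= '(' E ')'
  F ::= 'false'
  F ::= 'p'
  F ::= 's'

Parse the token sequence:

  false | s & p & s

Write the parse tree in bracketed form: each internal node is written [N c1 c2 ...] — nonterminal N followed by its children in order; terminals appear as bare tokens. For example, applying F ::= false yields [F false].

E
E | T
T | T
F | T
false | T
false | T & F
false | T & F & F
false | F & F & F
false | s & F & F
false | s & p & F
false | s & p & s

[E [E [T [F false]]] | [T [T [T [F s]] & [F p]] & [F s]]]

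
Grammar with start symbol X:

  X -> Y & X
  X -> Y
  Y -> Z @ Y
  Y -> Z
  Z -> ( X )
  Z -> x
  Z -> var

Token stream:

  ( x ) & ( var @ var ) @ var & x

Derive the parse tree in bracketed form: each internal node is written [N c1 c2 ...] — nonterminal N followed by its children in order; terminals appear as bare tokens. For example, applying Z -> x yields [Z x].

X
Y & X
Z & X
( X ) & X
( Y ) & X
( Z ) & X
( x ) & X
( x ) & Y & X
( x ) & Z @ Y & X
( x ) & ( X ) @ Y & X
( x ) & ( Y ) @ Y & X
( x ) & ( Z @ Y ) @ Y & X
( x ) & ( var @ Y ) @ Y & X
( x ) & ( var @ Z ) @ Y & X
( x ) & ( var @ var ) @ Y & X
( x ) & ( var @ var ) @ Z & X
( x ) & ( var @ var ) @ var & X
( x ) & ( var @ var ) @ var & Y
( x ) & ( var @ var ) @ var & Z
( x ) & ( var @ var ) @ var & x

[X [Y [Z ( [X [Y [Z x]]] )]] & [X [Y [Z ( [X [Y [Z var] @ [Y [Z var]]]] )] @ [Y [Z var]]] & [X [Y [Z x]]]]]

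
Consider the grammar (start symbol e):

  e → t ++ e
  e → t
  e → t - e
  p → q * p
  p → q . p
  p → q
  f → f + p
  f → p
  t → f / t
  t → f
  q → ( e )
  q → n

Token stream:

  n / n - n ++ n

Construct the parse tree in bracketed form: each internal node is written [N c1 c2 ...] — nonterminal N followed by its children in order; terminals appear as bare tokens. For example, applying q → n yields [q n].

e
t - e
f / t - e
p / t - e
q / t - e
n / t - e
n / f - e
n / p - e
n / q - e
n / n - e
n / n - t ++ e
n / n - f ++ e
n / n - p ++ e
n / n - q ++ e
n / n - n ++ e
n / n - n ++ t
n / n - n ++ f
n / n - n ++ p
n / n - n ++ q
n / n - n ++ n

[e [t [f [p [q n]]] / [t [f [p [q n]]]]] - [e [t [f [p [q n]]]] ++ [e [t [f [p [q n]]]]]]]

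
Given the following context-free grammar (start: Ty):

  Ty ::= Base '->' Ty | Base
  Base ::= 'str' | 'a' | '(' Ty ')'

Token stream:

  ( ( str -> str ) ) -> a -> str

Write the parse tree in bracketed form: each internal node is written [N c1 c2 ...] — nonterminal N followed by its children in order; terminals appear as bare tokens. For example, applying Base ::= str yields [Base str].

Ty
Base -> Ty
( Ty ) -> Ty
( Base ) -> Ty
( ( Ty ) ) -> Ty
( ( Base -> Ty ) ) -> Ty
( ( str -> Ty ) ) -> Ty
( ( str -> Base ) ) -> Ty
( ( str -> str ) ) -> Ty
( ( str -> str ) ) -> Base -> Ty
( ( str -> str ) ) -> a -> Ty
( ( str -> str ) ) -> a -> Base
( ( str -> str ) ) -> a -> str

[Ty [Base ( [Ty [Base ( [Ty [Base str] -> [Ty [Base str]]] )]] )] -> [Ty [Base a] -> [Ty [Base str]]]]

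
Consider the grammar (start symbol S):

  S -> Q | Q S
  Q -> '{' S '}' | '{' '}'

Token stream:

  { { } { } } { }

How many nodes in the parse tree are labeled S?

4

[S [Q { [S [Q { }] [S [Q { }]]] }] [S [Q { }]]]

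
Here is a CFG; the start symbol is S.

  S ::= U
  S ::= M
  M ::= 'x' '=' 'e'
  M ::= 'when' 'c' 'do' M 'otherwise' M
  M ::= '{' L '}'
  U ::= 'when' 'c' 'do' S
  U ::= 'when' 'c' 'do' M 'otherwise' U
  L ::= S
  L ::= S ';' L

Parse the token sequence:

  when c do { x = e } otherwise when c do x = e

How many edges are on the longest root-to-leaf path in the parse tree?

[S [U when c do [M { [L [S [M x = e]]] }] otherwise [U when c do [S [M x = e]]]]]

6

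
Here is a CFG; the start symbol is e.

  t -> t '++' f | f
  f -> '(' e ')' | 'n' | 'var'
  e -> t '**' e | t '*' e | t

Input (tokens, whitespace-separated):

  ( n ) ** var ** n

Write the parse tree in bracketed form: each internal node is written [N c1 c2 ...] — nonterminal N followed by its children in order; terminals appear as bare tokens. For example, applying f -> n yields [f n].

e
t ** e
f ** e
( e ) ** e
( t ) ** e
( f ) ** e
( n ) ** e
( n ) ** t ** e
( n ) ** f ** e
( n ) ** var ** e
( n ) ** var ** t
( n ) ** var ** f
( n ) ** var ** n

[e [t [f ( [e [t [f n]]] )]] ** [e [t [f var]] ** [e [t [f n]]]]]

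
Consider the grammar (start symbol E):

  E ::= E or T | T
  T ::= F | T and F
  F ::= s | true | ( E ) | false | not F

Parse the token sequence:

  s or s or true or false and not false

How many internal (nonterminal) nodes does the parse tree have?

[E [E [E [E [T [F s]]] or [T [F s]]] or [T [F true]]] or [T [T [F false]] and [F not [F false]]]]

15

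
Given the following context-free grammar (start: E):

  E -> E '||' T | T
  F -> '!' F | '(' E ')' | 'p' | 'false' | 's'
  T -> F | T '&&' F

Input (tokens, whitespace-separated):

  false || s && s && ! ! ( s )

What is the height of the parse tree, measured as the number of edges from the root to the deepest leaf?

[E [E [T [F false]]] || [T [T [T [F s]] && [F s]] && [F ! [F ! [F ( [E [T [F s]]] )]]]]]

8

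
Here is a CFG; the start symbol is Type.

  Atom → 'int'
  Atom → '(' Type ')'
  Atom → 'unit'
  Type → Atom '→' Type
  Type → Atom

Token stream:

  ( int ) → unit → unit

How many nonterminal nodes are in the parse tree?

[Type [Atom ( [Type [Atom int]] )] → [Type [Atom unit] → [Type [Atom unit]]]]

8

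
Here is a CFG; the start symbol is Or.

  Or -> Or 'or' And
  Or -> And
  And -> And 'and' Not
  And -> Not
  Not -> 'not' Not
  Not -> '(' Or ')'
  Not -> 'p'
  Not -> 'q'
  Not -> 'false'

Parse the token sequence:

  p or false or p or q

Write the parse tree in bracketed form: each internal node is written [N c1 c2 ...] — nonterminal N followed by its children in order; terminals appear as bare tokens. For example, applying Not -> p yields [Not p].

Or
Or or And
Or or And or And
Or or And or And or And
And or And or And or And
Not or And or And or And
p or And or And or And
p or Not or And or And
p or false or And or And
p or false or Not or And
p or false or p or And
p or false or p or Not
p or false or p or q

[Or [Or [Or [Or [And [Not p]]] or [And [Not false]]] or [And [Not p]]] or [And [Not q]]]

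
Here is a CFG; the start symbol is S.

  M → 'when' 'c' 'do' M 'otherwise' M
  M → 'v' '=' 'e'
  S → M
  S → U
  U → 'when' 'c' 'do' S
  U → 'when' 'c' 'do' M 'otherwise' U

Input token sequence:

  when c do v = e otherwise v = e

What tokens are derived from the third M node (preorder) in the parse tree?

[S [M when c do [M v = e] otherwise [M v = e]]]

v = e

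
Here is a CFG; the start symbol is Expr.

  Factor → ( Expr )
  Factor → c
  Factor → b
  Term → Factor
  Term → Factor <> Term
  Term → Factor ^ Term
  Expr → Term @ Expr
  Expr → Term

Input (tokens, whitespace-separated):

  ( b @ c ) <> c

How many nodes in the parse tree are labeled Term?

4

[Expr [Term [Factor ( [Expr [Term [Factor b]] @ [Expr [Term [Factor c]]]] )] <> [Term [Factor c]]]]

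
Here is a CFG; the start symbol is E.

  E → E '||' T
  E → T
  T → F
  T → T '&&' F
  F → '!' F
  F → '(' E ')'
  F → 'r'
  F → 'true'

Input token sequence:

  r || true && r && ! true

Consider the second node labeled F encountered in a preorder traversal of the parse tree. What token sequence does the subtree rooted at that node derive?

[E [E [T [F r]]] || [T [T [T [F true]] && [F r]] && [F ! [F true]]]]

true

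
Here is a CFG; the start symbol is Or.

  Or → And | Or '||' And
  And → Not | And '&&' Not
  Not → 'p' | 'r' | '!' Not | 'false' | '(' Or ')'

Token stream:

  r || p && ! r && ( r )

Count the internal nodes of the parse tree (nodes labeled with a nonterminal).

[Or [Or [And [Not r]]] || [And [And [And [Not p]] && [Not ! [Not r]]] && [Not ( [Or [And [Not r]]] )]]]

14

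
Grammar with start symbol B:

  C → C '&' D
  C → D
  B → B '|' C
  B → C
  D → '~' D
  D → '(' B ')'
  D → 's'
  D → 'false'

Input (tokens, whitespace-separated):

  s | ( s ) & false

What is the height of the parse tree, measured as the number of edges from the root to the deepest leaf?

7

[B [B [C [D s]]] | [C [C [D ( [B [C [D s]]] )]] & [D false]]]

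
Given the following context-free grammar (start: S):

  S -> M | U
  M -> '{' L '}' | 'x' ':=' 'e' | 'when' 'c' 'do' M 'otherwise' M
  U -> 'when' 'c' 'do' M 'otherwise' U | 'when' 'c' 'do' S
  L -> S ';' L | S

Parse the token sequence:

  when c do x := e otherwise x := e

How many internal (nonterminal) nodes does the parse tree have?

[S [M when c do [M x := e] otherwise [M x := e]]]

4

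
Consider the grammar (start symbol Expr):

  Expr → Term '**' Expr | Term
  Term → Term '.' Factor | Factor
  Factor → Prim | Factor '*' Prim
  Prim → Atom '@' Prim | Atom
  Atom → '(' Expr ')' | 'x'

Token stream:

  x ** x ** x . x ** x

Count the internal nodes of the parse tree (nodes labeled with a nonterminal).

[Expr [Term [Factor [Prim [Atom x]]]] ** [Expr [Term [Factor [Prim [Atom x]]]] ** [Expr [Term [Term [Factor [Prim [Atom x]]]] . [Factor [Prim [Atom x]]]] ** [Expr [Term [Factor [Prim [Atom x]]]]]]]]

24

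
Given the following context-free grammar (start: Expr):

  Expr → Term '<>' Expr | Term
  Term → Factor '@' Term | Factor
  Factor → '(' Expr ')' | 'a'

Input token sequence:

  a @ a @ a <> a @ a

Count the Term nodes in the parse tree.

5

[Expr [Term [Factor a] @ [Term [Factor a] @ [Term [Factor a]]]] <> [Expr [Term [Factor a] @ [Term [Factor a]]]]]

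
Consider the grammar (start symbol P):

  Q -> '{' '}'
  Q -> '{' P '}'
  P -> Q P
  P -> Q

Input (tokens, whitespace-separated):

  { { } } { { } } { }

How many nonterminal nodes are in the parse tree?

[P [Q { [P [Q { }]] }] [P [Q { [P [Q { }]] }] [P [Q { }]]]]

10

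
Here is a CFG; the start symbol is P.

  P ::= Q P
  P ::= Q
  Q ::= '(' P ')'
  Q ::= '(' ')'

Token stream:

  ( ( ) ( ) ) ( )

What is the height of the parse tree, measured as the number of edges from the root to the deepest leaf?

[P [Q ( [P [Q ( )] [P [Q ( )]]] )] [P [Q ( )]]]

5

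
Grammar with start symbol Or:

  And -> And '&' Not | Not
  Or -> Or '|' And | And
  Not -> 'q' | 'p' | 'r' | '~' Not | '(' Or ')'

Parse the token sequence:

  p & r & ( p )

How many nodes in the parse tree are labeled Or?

[Or [And [And [And [Not p]] & [Not r]] & [Not ( [Or [And [Not p]]] )]]]

2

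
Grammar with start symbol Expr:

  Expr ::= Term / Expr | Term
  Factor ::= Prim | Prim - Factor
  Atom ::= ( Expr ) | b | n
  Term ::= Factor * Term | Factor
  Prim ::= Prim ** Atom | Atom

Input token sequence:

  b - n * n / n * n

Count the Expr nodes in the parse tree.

[Expr [Term [Factor [Prim [Atom b]] - [Factor [Prim [Atom n]]]] * [Term [Factor [Prim [Atom n]]]]] / [Expr [Term [Factor [Prim [Atom n]]] * [Term [Factor [Prim [Atom n]]]]]]]

2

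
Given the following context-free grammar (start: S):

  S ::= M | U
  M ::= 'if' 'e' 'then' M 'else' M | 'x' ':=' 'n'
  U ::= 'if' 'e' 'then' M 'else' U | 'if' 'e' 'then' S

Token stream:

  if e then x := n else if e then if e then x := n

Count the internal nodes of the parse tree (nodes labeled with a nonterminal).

8

[S [U if e then [M x := n] else [U if e then [S [U if e then [S [M x := n]]]]]]]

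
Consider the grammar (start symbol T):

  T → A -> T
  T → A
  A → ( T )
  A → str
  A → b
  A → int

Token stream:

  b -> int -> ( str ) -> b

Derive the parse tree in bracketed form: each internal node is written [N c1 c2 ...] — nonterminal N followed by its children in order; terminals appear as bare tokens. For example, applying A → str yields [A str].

T
A -> T
b -> T
b -> A -> T
b -> int -> T
b -> int -> A -> T
b -> int -> ( T ) -> T
b -> int -> ( A ) -> T
b -> int -> ( str ) -> T
b -> int -> ( str ) -> A
b -> int -> ( str ) -> b

[T [A b] -> [T [A int] -> [T [A ( [T [A str]] )] -> [T [A b]]]]]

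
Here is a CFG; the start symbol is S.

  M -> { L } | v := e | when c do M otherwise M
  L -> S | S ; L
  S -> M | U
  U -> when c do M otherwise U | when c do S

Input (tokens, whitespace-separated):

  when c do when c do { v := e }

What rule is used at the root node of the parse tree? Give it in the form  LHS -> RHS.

[S [U when c do [S [U when c do [S [M { [L [S [M v := e]]] }]]]]]]

S -> U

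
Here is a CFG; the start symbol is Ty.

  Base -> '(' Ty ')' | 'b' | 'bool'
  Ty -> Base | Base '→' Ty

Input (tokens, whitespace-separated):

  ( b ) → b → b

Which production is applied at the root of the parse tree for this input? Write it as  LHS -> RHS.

Ty -> Base '→' Ty

[Ty [Base ( [Ty [Base b]] )] → [Ty [Base b] → [Ty [Base b]]]]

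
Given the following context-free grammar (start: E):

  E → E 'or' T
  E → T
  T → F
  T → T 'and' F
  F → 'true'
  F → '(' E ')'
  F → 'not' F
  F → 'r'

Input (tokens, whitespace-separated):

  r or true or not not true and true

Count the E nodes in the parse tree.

3

[E [E [E [T [F r]]] or [T [F true]]] or [T [T [F not [F not [F true]]]] and [F true]]]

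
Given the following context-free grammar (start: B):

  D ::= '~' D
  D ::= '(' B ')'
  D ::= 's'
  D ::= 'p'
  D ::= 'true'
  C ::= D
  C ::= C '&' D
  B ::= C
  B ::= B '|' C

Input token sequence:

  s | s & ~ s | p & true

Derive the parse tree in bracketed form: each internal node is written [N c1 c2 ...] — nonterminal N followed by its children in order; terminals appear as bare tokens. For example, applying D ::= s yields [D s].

[B [B [B [C [D s]]] | [C [C [D s]] & [D ~ [D s]]]] | [C [C [D p]] & [D true]]]

B
B | C
B | C | C
C | C | C
D | C | C
s | C | C
s | C & D | C
s | D & D | C
s | s & D | C
s | s & ~ D | C
s | s & ~ s | C
s | s & ~ s | C & D
s | s & ~ s | D & D
s | s & ~ s | p & D
s | s & ~ s | p & true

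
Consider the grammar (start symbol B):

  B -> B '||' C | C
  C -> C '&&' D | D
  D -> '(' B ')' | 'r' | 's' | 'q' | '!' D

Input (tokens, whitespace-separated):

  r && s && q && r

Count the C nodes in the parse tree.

4

[B [C [C [C [C [D r]] && [D s]] && [D q]] && [D r]]]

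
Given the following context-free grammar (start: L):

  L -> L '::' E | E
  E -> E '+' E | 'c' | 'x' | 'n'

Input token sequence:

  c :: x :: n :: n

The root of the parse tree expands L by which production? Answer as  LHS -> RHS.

L -> L '::' E

[L [L [L [L [E c]] :: [E x]] :: [E n]] :: [E n]]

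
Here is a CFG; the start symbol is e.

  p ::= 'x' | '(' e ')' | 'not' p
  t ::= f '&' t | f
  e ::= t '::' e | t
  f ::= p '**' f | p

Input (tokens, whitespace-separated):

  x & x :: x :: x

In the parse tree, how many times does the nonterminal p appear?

4

[e [t [f [p x]] & [t [f [p x]]]] :: [e [t [f [p x]]] :: [e [t [f [p x]]]]]]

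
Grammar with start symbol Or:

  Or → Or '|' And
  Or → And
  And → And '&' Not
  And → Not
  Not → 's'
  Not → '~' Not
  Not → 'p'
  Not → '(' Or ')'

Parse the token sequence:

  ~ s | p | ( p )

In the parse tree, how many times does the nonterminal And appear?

4

[Or [Or [Or [And [Not ~ [Not s]]]] | [And [Not p]]] | [And [Not ( [Or [And [Not p]]] )]]]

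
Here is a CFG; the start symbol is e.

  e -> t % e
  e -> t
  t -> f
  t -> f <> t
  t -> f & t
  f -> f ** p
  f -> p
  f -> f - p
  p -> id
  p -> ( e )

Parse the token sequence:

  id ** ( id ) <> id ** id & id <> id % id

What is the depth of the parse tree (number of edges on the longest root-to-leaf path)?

8

[e [t [f [f [p id]] ** [p ( [e [t [f [p id]]]] )]] <> [t [f [f [p id]] ** [p id]] & [t [f [p id]] <> [t [f [p id]]]]]] % [e [t [f [p id]]]]]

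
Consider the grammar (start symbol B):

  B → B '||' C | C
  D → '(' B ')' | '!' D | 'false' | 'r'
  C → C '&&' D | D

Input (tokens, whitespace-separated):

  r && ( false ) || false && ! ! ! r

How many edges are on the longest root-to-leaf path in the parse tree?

7

[B [B [C [C [D r]] && [D ( [B [C [D false]]] )]]] || [C [C [D false]] && [D ! [D ! [D ! [D r]]]]]]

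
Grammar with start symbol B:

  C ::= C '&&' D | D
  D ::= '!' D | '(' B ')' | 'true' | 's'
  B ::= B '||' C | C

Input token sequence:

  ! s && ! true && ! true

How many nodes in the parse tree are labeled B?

[B [C [C [C [D ! [D s]]] && [D ! [D true]]] && [D ! [D true]]]]

1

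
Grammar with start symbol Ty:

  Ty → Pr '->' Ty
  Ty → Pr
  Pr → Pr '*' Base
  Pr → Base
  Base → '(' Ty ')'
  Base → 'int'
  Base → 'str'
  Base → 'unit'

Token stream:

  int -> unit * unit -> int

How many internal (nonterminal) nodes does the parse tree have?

[Ty [Pr [Base int]] -> [Ty [Pr [Pr [Base unit]] * [Base unit]] -> [Ty [Pr [Base int]]]]]

11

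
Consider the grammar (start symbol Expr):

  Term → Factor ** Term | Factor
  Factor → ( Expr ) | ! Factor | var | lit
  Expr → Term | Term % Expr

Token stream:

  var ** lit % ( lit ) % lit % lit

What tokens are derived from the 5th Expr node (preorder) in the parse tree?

lit

[Expr [Term [Factor var] ** [Term [Factor lit]]] % [Expr [Term [Factor ( [Expr [Term [Factor lit]]] )]] % [Expr [Term [Factor lit]] % [Expr [Term [Factor lit]]]]]]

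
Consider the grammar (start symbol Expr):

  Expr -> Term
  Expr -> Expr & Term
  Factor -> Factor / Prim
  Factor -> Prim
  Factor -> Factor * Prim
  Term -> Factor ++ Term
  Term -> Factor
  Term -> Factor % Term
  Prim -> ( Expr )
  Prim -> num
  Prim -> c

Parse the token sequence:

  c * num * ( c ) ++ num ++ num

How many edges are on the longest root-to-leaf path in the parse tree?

[Expr [Term [Factor [Factor [Factor [Prim c]] * [Prim num]] * [Prim ( [Expr [Term [Factor [Prim c]]]] )]] ++ [Term [Factor [Prim num]] ++ [Term [Factor [Prim num]]]]]]

8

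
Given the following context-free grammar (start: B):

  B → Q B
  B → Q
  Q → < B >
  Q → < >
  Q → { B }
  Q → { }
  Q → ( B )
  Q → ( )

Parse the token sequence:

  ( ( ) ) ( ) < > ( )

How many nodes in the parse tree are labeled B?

5

[B [Q ( [B [Q ( )]] )] [B [Q ( )] [B [Q < >] [B [Q ( )]]]]]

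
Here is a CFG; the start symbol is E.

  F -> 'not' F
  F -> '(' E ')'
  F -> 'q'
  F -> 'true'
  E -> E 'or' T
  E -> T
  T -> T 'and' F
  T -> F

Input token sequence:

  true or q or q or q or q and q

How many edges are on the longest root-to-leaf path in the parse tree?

[E [E [E [E [E [T [F true]]] or [T [F q]]] or [T [F q]]] or [T [F q]]] or [T [T [F q]] and [F q]]]

7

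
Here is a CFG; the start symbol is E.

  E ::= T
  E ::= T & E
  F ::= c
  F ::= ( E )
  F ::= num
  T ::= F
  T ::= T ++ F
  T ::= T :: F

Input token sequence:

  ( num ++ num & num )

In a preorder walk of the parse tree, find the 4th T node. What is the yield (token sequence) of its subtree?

num

[E [T [F ( [E [T [T [F num]] ++ [F num]] & [E [T [F num]]]] )]]]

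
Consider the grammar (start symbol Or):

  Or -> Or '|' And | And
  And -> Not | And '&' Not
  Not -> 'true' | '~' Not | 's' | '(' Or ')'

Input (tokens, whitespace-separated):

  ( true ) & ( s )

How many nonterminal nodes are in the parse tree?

11

[Or [And [And [Not ( [Or [And [Not true]]] )]] & [Not ( [Or [And [Not s]]] )]]]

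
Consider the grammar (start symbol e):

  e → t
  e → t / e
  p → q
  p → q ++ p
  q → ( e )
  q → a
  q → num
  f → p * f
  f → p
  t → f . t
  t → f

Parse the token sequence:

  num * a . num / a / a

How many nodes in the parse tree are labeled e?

[e [t [f [p [q num]] * [f [p [q a]]]] . [t [f [p [q num]]]]] / [e [t [f [p [q a]]]] / [e [t [f [p [q a]]]]]]]

3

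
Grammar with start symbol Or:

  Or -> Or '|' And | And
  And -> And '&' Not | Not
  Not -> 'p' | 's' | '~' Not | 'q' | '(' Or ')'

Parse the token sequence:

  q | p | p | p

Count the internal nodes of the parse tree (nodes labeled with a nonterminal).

[Or [Or [Or [Or [And [Not q]]] | [And [Not p]]] | [And [Not p]]] | [And [Not p]]]

12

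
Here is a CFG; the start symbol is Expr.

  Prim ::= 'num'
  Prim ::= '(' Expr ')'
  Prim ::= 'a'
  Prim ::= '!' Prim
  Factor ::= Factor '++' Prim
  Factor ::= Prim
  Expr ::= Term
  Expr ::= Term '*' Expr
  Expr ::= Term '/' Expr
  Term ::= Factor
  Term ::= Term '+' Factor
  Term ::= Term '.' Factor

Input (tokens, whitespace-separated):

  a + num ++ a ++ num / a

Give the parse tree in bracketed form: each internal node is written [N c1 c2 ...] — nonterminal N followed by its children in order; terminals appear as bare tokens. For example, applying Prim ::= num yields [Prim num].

[Expr [Term [Term [Factor [Prim a]]] + [Factor [Factor [Factor [Prim num]] ++ [Prim a]] ++ [Prim num]]] / [Expr [Term [Factor [Prim a]]]]]

Expr
Term / Expr
Term + Factor / Expr
Factor + Factor / Expr
Prim + Factor / Expr
a + Factor / Expr
a + Factor ++ Prim / Expr
a + Factor ++ Prim ++ Prim / Expr
a + Prim ++ Prim ++ Prim / Expr
a + num ++ Prim ++ Prim / Expr
a + num ++ a ++ Prim / Expr
a + num ++ a ++ num / Expr
a + num ++ a ++ num / Term
a + num ++ a ++ num / Factor
a + num ++ a ++ num / Prim
a + num ++ a ++ num / a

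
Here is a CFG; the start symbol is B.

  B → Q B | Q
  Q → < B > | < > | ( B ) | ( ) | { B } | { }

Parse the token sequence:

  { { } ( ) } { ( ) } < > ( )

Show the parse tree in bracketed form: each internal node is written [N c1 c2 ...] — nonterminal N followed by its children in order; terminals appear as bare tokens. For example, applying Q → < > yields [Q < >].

B
Q B
{ B } B
{ Q B } B
{ { } B } B
{ { } Q } B
{ { } ( ) } B
{ { } ( ) } Q B
{ { } ( ) } { B } B
{ { } ( ) } { Q } B
{ { } ( ) } { ( ) } B
{ { } ( ) } { ( ) } Q B
{ { } ( ) } { ( ) } < > B
{ { } ( ) } { ( ) } < > Q
{ { } ( ) } { ( ) } < > ( )

[B [Q { [B [Q { }] [B [Q ( )]]] }] [B [Q { [B [Q ( )]] }] [B [Q < >] [B [Q ( )]]]]]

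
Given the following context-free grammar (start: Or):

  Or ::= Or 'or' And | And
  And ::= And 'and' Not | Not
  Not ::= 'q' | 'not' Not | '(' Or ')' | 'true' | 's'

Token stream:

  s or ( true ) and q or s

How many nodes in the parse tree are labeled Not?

5

[Or [Or [Or [And [Not s]]] or [And [And [Not ( [Or [And [Not true]]] )]] and [Not q]]] or [And [Not s]]]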